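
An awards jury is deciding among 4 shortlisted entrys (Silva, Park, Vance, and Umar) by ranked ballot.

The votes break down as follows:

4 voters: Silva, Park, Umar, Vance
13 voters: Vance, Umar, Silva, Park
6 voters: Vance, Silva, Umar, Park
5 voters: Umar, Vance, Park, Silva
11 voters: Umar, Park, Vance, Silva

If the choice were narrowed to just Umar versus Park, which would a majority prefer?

Ballots ranking Umar above Park: 13+6+5+11 = 35.
Ballots ranking Park above Umar: 4.
Umar wins the head-to-head, 35–4.

Umar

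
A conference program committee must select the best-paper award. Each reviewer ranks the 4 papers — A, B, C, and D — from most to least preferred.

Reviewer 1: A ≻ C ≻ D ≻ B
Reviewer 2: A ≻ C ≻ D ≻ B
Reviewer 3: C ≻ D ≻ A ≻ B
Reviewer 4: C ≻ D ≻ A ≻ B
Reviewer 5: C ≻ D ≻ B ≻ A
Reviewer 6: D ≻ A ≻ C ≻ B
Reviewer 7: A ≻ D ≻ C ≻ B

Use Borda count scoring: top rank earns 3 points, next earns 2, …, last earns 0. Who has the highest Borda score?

Borda scores:
  A: 3 + 3 + 1 + 1 + 0 + 2 + 3 = 13
  B: 0 + 0 + 0 + 0 + 1 + 0 + 0 = 1
  C: 2 + 2 + 3 + 3 + 3 + 1 + 1 = 15
  D: 1 + 1 + 2 + 2 + 2 + 3 + 2 = 13
C has the highest total.

C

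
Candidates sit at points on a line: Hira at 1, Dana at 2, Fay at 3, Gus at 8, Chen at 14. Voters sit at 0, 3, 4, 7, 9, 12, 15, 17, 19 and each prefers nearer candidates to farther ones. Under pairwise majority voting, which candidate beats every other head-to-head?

Gus

With single-peaked preferences on a line, the Condorcet winner is the candidate closest to the median voter.
The median voter (position 9) is closest to Gus at 8.
Check: Gus vs Fay — voters closer to Gus: 6 of 9.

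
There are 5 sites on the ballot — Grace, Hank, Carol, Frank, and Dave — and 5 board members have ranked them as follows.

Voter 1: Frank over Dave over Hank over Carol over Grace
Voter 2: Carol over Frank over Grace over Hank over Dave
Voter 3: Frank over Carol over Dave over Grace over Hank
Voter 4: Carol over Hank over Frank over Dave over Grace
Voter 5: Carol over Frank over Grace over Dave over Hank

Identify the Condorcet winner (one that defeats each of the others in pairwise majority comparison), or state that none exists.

Head-to-head results (5 voters total):
Grace vs Hank: Grace wins 3–2.
Grace vs Carol: Carol wins 5–0.
Grace vs Frank: Frank wins 5–0.
Grace vs Dave: Dave wins 3–2.
Hank vs Carol: Carol wins 4–1.
Hank vs Frank: Frank wins 4–1.
Hank vs Dave: Dave wins 3–2.
Carol vs Frank: Carol wins 3–2.
Carol vs Dave: Carol wins 4–1.
Frank vs Dave: Frank wins 5–0.
Carol beats each rival — Grace (5–0), Hank (4–1), Frank (3–2), Dave (4–1) — so Carol is the Condorcet winner.

Carol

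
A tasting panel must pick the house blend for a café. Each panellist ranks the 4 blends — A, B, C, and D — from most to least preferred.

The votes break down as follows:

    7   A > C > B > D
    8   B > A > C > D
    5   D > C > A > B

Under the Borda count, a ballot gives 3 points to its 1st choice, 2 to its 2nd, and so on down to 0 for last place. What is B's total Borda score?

31

Borda scores:
  A: 7·3 + 8·2 + 5·1 = 42
  B: 7·1 + 8·3 + 5·0 = 31
  C: 7·2 + 8·1 + 5·2 = 32
  D: 7·0 + 8·0 + 5·3 = 15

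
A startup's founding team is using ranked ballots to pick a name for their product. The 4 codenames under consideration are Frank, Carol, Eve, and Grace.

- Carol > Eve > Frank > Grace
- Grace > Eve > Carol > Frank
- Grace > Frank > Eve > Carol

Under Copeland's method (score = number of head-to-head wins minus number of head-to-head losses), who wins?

Pairwise results:
  Frank vs Carol: Carol wins 2–1.
  Frank vs Eve: Eve wins 2–1.
  Frank vs Grace: Grace wins 2–1.
  Carol vs Eve: Eve wins 2–1.
  Carol vs Grace: Grace wins 2–1.
  Eve vs Grace: Grace wins 2–1.
Copeland scores (wins − losses):
  Frank: 0 − 3 = -3
  Carol: 1 − 2 = -1
  Eve: 2 − 1 = 1
  Grace: 3 − 0 = 3
Grace has the best Copeland score.

Grace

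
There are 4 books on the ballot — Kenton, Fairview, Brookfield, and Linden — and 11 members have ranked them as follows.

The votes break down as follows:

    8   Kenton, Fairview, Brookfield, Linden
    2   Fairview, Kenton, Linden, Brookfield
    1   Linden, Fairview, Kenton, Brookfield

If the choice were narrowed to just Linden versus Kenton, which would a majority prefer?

Kenton

Ballots ranking Linden above Kenton: 1.
Ballots ranking Kenton above Linden: 8+2 = 10.
Kenton wins the head-to-head, 10–1.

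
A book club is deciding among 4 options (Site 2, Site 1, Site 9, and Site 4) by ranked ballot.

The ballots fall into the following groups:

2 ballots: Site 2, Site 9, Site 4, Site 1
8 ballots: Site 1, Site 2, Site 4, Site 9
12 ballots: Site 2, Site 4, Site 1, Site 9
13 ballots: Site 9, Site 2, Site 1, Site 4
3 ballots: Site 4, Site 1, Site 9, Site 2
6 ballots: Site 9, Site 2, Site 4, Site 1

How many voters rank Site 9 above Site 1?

Ballots ranking Site 9 above Site 1: 2+13+6 = 21.
Ballots ranking Site 1 above Site 9: 8+12+3 = 23.
So 21 of 44 voters prefer Site 9 to Site 1.

21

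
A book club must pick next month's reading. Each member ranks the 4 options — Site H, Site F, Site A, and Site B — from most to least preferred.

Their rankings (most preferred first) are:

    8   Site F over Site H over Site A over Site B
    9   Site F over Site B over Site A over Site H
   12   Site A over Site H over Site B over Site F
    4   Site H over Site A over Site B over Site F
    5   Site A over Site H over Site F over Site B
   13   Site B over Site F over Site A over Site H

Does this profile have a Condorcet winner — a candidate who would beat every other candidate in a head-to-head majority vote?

No

Head-to-head results (51 voters total):
Site H vs Site F: Site F wins 30–21.
Site H vs Site A: Site A wins 39–12.
Site H vs Site B: Site H wins 29–22.
Site F vs Site A: Site F wins 30–21.
Site F vs Site B: Site B wins 29–22.
Site A vs Site B: Site A wins 29–22.
No candidate beats all others: Site H beats Site B beats Site F beats Site H, a majority cycle.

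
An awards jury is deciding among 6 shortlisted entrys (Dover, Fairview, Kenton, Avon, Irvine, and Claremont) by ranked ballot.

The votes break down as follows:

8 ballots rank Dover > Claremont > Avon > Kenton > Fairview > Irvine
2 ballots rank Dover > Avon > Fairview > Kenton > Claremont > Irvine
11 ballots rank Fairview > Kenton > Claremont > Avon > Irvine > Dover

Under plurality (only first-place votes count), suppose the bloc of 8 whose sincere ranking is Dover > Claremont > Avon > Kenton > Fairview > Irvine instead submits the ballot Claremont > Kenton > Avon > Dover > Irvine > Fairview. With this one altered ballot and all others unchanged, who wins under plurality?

First-place totals with the altered ballot: Dover 2, Fairview 11, Kenton 0, Avon 0, Irvine 0, Claremont 8.
The winner is unchanged: still Fairview.

Fairview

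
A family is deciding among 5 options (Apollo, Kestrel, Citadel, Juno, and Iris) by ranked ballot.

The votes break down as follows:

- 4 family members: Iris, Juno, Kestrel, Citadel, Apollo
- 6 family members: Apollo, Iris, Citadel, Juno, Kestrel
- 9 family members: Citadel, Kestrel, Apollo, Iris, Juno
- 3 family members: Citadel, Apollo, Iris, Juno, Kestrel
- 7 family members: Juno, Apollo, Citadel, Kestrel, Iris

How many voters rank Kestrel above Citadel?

4

Ballots ranking Kestrel above Citadel: 4.
Ballots ranking Citadel above Kestrel: 6+9+3+7 = 25.
So 4 of 29 voters prefer Kestrel to Citadel.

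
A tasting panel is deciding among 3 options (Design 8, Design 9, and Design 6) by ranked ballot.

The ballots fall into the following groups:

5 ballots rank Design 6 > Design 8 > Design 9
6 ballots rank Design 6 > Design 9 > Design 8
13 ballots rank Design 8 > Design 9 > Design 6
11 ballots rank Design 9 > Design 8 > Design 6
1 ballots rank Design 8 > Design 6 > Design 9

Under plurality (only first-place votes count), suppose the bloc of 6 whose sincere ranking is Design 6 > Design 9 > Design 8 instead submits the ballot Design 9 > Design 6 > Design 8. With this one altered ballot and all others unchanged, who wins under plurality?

First-place totals with the altered ballot: Design 8 14, Design 9 17, Design 6 5.
The switch changes the winner from Design 8 to Design 9.

Design 9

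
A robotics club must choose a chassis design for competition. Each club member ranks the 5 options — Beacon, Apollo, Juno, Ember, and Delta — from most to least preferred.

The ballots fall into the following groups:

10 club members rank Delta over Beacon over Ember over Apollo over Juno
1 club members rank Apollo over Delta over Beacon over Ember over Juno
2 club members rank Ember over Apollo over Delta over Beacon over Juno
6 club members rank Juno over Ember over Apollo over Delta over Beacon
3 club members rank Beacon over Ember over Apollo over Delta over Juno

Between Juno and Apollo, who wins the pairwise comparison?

Apollo

Ballots ranking Juno above Apollo: 6.
Ballots ranking Apollo above Juno: 10+1+2+3 = 16.
Apollo wins the head-to-head, 16–6.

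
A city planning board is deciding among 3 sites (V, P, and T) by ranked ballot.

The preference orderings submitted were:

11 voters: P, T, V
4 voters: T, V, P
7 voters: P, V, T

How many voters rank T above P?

4

Ballots ranking T above P: 4.
Ballots ranking P above T: 11+7 = 18.
So 4 of 22 voters prefer T to P.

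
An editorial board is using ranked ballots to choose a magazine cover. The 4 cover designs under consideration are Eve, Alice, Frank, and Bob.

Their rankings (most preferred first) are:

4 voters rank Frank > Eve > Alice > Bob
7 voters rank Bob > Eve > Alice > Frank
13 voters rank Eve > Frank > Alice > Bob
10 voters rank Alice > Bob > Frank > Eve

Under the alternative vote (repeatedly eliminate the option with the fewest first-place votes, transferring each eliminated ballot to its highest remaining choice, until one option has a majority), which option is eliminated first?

Round 1: Eve 13, Alice 10, Bob 7, Frank 4. Frank has the fewest and is eliminated.
Round 2: Eve 17, Alice 10, Bob 7. Bob has the fewest and is eliminated.
Round 3: Eve 24, Alice 10. Eve has a majority.

Frank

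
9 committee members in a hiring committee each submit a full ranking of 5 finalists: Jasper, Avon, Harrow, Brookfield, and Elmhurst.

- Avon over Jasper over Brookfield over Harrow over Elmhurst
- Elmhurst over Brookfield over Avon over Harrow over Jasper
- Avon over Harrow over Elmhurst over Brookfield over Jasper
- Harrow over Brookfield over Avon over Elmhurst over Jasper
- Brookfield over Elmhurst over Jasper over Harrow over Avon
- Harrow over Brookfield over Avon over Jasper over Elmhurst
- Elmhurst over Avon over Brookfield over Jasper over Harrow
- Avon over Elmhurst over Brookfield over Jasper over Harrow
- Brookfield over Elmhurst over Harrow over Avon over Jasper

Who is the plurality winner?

First-place vote totals:
  Jasper: 0
  Avon: 3
  Harrow: 2
  Brookfield: 2
  Elmhurst: 2
Avon has the most first-place votes.

Avon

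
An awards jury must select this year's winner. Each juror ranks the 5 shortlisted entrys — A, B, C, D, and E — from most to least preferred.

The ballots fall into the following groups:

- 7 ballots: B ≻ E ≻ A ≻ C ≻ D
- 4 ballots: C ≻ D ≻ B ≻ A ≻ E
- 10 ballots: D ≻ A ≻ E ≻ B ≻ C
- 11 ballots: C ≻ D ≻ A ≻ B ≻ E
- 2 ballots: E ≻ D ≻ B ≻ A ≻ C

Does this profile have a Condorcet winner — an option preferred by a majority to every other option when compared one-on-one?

Head-to-head results (34 voters total):
A vs B: A wins 21–13.
A vs C: A wins 19–15.
A vs D: D wins 27–7.
A vs E: A wins 25–9.
B vs C: B wins 19–15.
B vs D: D wins 27–7.
B vs E: B wins 22–12.
C vs D: C wins 22–12.
C vs E: E wins 19–15.
D vs E: D wins 25–9.
No candidate beats all others: A beats C beats D beats A, a majority cycle.

No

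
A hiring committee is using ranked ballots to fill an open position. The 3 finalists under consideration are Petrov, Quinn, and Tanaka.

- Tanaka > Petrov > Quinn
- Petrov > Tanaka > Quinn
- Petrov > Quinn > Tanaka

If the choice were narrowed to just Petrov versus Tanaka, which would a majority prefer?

Petrov

Ballots ranking Petrov above Tanaka: 2.
Ballots ranking Tanaka above Petrov: 1.
Petrov wins the head-to-head, 2–1.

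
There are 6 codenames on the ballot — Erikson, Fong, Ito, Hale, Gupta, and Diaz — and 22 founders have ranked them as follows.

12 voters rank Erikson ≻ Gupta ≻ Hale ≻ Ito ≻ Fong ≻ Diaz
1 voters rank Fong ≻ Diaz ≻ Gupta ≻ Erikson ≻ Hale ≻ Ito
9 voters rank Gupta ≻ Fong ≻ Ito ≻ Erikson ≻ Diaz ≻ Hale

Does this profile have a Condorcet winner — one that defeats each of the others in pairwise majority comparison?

Head-to-head results (22 voters total):
Erikson vs Fong: Erikson wins 12–10.
Erikson vs Ito: Erikson wins 13–9.
Erikson vs Hale: Erikson wins 22–0.
Erikson vs Gupta: Erikson wins 12–10.
Erikson vs Diaz: Erikson wins 21–1.
Fong vs Ito: Ito wins 12–10.
Fong vs Hale: Hale wins 12–10.
Fong vs Gupta: Gupta wins 21–1.
Fong vs Diaz: Fong wins 22–0.
Ito vs Hale: Hale wins 13–9.
Ito vs Gupta: Gupta wins 22–0.
Ito vs Diaz: Ito wins 21–1.
Hale vs Gupta: Gupta wins 22–0.
Hale vs Diaz: Hale wins 12–10.
Gupta vs Diaz: Gupta wins 21–1.
Erikson beats each rival — Fong (12–10), Ito (13–9), Hale (22–0), Gupta (12–10), Diaz (21–1) — so Erikson is the Condorcet winner.

Yes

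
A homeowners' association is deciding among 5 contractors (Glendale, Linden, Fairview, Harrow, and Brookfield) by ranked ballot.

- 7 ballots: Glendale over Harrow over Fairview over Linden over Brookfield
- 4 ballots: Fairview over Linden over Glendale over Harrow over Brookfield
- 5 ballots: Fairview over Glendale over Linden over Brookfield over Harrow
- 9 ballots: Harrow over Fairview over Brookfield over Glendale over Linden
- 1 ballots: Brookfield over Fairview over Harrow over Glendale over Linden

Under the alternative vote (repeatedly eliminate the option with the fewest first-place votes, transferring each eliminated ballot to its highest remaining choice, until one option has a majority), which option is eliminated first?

Round 1: Fairview 9, Harrow 9, Glendale 7, Brookfield 1, Linden 0. Linden has the fewest and is eliminated.
Round 2: Fairview 9, Harrow 9, Glendale 7, Brookfield 1. Brookfield has the fewest and is eliminated.
Round 3: Fairview 10, Harrow 9, Glendale 7. Glendale has the fewest and is eliminated.
Round 4: Harrow 16, Fairview 10. Harrow has a majority.

Linden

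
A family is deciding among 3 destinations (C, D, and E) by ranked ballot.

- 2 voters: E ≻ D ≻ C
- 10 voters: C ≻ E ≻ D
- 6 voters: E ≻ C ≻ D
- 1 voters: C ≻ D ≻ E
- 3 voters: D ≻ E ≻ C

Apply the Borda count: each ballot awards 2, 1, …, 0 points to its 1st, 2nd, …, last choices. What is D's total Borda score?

Borda scores:
  C: 2·0 + 10·2 + 6·1 + 2 + 3·0 = 28
  D: 2·1 + 10·0 + 6·0 + 1 + 3·2 = 9
  E: 2·2 + 10·1 + 6·2 + 0 + 3·1 = 29

9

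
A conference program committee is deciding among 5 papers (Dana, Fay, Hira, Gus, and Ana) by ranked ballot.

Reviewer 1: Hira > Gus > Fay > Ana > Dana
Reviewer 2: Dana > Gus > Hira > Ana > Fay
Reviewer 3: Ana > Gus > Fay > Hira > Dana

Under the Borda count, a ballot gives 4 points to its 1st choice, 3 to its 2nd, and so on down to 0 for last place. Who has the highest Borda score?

Borda scores:
  Dana: 0 + 4 + 0 = 4
  Fay: 2 + 0 + 2 = 4
  Hira: 4 + 2 + 1 = 7
  Gus: 3 + 3 + 3 = 9
  Ana: 1 + 1 + 4 = 6
Gus has the highest total.

Gus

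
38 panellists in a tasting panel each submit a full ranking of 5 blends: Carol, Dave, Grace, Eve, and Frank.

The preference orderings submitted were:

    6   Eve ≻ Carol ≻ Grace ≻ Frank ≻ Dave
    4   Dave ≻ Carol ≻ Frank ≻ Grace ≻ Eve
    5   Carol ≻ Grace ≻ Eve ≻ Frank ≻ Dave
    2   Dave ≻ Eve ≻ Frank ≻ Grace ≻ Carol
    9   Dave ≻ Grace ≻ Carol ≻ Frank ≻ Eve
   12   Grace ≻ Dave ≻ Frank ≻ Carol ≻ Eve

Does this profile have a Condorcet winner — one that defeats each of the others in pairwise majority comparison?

Yes

Head-to-head results (38 voters total):
Carol vs Dave: Dave wins 27–11.
Carol vs Grace: Grace wins 23–15.
Carol vs Eve: Carol wins 30–8.
Carol vs Frank: Carol wins 24–14.
Dave vs Grace: Grace wins 23–15.
Dave vs Eve: Dave wins 27–11.
Dave vs Frank: Dave wins 27–11.
Grace vs Eve: Grace wins 30–8.
Grace vs Frank: Grace wins 32–6.
Eve vs Frank: Frank wins 25–13.
Grace beats each rival — Carol (23–15), Dave (23–15), Eve (30–8), Frank (32–6) — so Grace is the Condorcet winner.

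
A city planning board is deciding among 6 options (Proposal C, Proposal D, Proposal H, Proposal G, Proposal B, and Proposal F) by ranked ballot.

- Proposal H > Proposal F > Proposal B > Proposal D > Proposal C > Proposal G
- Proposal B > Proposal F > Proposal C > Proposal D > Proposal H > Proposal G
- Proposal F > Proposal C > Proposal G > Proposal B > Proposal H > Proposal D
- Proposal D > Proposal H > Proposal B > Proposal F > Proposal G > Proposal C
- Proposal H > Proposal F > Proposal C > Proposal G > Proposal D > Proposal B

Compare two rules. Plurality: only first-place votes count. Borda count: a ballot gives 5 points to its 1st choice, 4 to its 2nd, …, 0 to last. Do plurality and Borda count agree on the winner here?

No

Plurality first-place counts: Proposal C 0, Proposal D 1, Proposal H 2, Proposal G 0, Proposal B 1, Proposal F 1 → Proposal H.
Borda totals: Proposal C 11, Proposal D 10, Proposal H 16, Proposal G 6, Proposal B 13, Proposal F 19 → Proposal F.
The two rules disagree: plurality picks Proposal H, Borda picks Proposal F.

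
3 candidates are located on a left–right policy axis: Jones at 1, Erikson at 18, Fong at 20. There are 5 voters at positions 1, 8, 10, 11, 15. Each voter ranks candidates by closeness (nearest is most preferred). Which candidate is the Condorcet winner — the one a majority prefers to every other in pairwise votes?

Erikson

With single-peaked preferences on a line, the Condorcet winner is the candidate closest to the median voter.
The median voter (position 10) is closest to Erikson at 18.
Check: Erikson vs Jones — voters closer to Erikson: 3 of 5.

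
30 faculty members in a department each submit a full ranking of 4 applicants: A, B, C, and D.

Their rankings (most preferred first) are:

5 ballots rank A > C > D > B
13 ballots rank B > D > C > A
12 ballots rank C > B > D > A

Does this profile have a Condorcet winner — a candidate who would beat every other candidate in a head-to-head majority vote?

Head-to-head results (30 voters total):
A vs B: B wins 25–5.
A vs C: C wins 25–5.
A vs D: D wins 25–5.
B vs C: C wins 17–13.
B vs D: B wins 25–5.
C vs D: C wins 17–13.
C beats each rival — A (25–5), B (17–13), D (17–13) — so C is the Condorcet winner.

Yes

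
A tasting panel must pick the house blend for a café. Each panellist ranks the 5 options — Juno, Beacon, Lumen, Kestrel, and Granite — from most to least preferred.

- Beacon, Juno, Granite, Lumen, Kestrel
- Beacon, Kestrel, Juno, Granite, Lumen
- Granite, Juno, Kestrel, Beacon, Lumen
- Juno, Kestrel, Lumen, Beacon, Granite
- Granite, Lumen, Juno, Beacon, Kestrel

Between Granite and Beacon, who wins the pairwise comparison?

Beacon

Ballots ranking Granite above Beacon: 2.
Ballots ranking Beacon above Granite: 3.
Beacon wins the head-to-head, 3–2.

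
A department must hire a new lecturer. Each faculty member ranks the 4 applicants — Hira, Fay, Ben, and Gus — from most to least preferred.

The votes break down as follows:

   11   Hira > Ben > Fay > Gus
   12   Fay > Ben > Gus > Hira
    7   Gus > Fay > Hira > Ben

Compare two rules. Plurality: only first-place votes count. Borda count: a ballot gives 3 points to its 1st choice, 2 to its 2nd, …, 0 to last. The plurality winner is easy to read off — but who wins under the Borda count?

Fay

Plurality first-place counts: Hira 11, Fay 12, Ben 0, Gus 7 → Fay.
Borda totals: Hira 40, Fay 61, Ben 46, Gus 33 → Fay.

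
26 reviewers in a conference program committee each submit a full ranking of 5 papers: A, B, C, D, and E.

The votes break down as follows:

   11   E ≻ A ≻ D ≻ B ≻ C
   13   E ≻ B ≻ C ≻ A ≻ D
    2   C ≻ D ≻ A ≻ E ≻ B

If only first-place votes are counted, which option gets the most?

First-place vote totals:
  A: 0
  B: 0
  C: 2
  D: 0
  E: 24
E has the most first-place votes.

E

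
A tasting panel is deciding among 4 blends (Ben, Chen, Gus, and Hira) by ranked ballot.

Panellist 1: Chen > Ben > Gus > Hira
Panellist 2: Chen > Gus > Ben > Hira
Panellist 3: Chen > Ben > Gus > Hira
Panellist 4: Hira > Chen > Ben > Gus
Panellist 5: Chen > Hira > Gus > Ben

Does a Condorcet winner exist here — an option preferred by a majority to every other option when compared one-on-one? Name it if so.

Head-to-head results (5 voters total):
Ben vs Chen: Chen wins 5–0.
Ben vs Gus: Ben wins 3–2.
Ben vs Hira: Ben wins 3–2.
Chen vs Gus: Chen wins 5–0.
Chen vs Hira: Chen wins 4–1.
Gus vs Hira: Gus wins 3–2.
Chen beats each rival — Ben (5–0), Gus (5–0), Hira (4–1) — so Chen is the Condorcet winner.

Chen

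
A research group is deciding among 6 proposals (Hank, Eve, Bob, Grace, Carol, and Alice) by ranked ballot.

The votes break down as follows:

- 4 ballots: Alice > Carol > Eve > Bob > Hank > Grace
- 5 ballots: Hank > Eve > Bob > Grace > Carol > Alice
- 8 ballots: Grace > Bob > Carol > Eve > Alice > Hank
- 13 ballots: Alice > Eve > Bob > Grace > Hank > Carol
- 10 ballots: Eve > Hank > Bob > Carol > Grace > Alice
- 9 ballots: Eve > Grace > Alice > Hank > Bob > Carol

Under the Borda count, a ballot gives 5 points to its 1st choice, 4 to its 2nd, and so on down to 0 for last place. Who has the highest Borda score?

Eve

Borda scores:
  Hank: 4·1 + 5·5 + 8·0 + 13·1 + 10·4 + 9·2 = 100
  Eve: 4·3 + 5·4 + 8·2 + 13·4 + 10·5 + 9·5 = 195
  Bob: 4·2 + 5·3 + 8·4 + 13·3 + 10·3 + 9·1 = 133
  Grace: 4·0 + 5·2 + 8·5 + 13·2 + 10·1 + 9·4 = 122
  Carol: 4·4 + 5·1 + 8·3 + 13·0 + 10·2 + 9·0 = 65
  Alice: 4·5 + 5·0 + 8·1 + 13·5 + 10·0 + 9·3 = 120
Eve has the highest total.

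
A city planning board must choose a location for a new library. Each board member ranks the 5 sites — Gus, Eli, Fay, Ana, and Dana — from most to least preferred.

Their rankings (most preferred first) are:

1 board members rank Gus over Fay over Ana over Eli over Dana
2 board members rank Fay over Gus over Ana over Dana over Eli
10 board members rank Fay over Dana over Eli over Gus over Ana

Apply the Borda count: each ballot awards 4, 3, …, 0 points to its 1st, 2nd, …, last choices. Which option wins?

Fay

Borda scores:
  Gus: 4 + 2·3 + 10·1 = 20
  Eli: 1 + 2·0 + 10·2 = 21
  Fay: 3 + 2·4 + 10·4 = 51
  Ana: 2 + 2·2 + 10·0 = 6
  Dana: 0 + 2·1 + 10·3 = 32
Fay has the highest total.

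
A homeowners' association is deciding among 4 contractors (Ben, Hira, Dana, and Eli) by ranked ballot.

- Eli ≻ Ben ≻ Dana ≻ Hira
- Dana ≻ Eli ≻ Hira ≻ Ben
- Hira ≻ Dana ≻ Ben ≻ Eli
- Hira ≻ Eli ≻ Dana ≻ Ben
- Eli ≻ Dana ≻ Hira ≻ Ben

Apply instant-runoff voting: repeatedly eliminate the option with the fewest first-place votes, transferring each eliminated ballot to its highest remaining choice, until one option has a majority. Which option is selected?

Eli

Round 1: Hira 2, Eli 2, Dana 1, Ben 0. Ben has the fewest and is eliminated.
Round 2: Hira 2, Eli 2, Dana 1. Dana has the fewest and is eliminated.
Round 3: Eli 3, Hira 2. Eli has a majority.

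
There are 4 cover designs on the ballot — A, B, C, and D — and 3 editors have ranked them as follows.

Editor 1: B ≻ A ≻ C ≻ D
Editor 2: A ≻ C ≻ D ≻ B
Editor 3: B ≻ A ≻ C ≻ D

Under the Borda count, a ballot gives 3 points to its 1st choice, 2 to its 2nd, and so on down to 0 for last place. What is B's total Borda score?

Borda scores:
  A: 2 + 3 + 2 = 7
  B: 3 + 0 + 3 = 6
  C: 1 + 2 + 1 = 4
  D: 0 + 1 + 0 = 1

6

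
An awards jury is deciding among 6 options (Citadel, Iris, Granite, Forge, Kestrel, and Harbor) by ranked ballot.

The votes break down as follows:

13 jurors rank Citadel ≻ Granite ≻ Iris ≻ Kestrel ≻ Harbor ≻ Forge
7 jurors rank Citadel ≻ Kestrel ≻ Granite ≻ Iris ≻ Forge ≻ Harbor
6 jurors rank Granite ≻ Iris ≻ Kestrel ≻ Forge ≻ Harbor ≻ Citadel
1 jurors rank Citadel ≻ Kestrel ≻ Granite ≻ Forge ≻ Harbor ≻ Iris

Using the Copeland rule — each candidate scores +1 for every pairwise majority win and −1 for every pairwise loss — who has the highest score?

Pairwise results:
  Citadel vs Iris: Citadel wins 21–6.
  Citadel vs Granite: Citadel wins 21–6.
  Citadel vs Forge: Citadel wins 21–6.
  Citadel vs Kestrel: Citadel wins 21–6.
  Citadel vs Harbor: Citadel wins 21–6.
  Iris vs Granite: Granite wins 27–0.
  Iris vs Forge: Iris wins 26–1.
  Iris vs Kestrel: Iris wins 19–8.
  Iris vs Harbor: Iris wins 26–1.
  Granite vs Forge: Granite wins 27–0.
  Granite vs Kestrel: Granite wins 19–8.
  Granite vs Harbor: Granite wins 27–0.
  Forge vs Kestrel: Kestrel wins 27–0.
  Forge vs Harbor: Forge wins 14–13.
  Kestrel vs Harbor: Kestrel wins 27–0.
Copeland scores (wins − losses):
  Citadel: 5 − 0 = 5
  Iris: 3 − 2 = 1
  Granite: 4 − 1 = 3
  Forge: 1 − 4 = -3
  Kestrel: 2 − 3 = -1
  Harbor: 0 − 5 = -5
Citadel has the best Copeland score.

Citadel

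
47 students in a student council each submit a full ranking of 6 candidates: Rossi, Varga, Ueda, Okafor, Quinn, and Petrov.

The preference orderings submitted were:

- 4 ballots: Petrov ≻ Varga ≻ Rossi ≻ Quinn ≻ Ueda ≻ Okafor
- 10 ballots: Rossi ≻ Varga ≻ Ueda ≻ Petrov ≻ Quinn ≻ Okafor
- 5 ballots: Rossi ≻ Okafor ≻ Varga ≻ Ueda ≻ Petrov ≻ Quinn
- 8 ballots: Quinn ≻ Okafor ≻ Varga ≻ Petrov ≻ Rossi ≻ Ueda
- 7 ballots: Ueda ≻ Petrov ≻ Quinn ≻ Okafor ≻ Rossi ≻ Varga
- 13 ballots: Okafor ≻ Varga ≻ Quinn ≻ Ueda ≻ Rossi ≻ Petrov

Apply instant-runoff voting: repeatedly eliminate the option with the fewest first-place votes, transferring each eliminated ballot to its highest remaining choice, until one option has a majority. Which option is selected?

Round 1: Rossi 15, Okafor 13, Quinn 8, Ueda 7, Petrov 4, Varga 0. Varga has the fewest and is eliminated.
Round 2: Rossi 15, Okafor 13, Quinn 8, Ueda 7, Petrov 4. Petrov has the fewest and is eliminated.
Round 3: Rossi 19, Okafor 13, Quinn 8, Ueda 7. Ueda has the fewest and is eliminated.
Round 4: Rossi 19, Quinn 15, Okafor 13. Okafor has the fewest and is eliminated.
Round 5: Quinn 28, Rossi 19. Quinn has a majority.

Quinn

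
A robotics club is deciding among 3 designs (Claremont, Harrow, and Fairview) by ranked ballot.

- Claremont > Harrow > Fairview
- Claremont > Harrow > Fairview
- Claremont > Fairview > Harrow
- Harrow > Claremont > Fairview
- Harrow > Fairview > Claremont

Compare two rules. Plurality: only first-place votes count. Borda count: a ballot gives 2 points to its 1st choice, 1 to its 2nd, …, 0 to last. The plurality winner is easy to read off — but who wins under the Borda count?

Claremont

Plurality first-place counts: Claremont 3, Harrow 2, Fairview 0 → Claremont.
Borda totals: Claremont 7, Harrow 6, Fairview 2 → Claremont.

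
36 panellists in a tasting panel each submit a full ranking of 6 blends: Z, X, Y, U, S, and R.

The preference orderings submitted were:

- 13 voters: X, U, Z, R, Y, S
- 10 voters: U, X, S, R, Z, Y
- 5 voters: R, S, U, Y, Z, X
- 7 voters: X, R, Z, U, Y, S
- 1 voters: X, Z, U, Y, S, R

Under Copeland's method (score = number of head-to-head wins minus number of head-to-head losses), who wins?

Pairwise results:
  Z vs X: X wins 31–5.
  Z vs Y: Z wins 31–5.
  Z vs U: U wins 28–8.
  Z vs S: Z wins 21–15.
  Z vs R: R wins 22–14.
  X vs Y: X wins 31–5.
  X vs U: X wins 21–15.
  X vs S: X wins 31–5.
  X vs R: X wins 31–5.
  Y vs U: U wins 36–0.
  Y vs S: Y wins 21–15.
  Y vs R: R wins 35–1.
  U vs S: U wins 31–5.
  U vs R: U wins 24–12.
  S vs R: R wins 25–11.
Copeland scores (wins − losses):
  Z: 2 − 3 = -1
  X: 5 − 0 = 5
  Y: 1 − 4 = -3
  U: 4 − 1 = 3
  S: 0 − 5 = -5
  R: 3 − 2 = 1
X has the best Copeland score.

X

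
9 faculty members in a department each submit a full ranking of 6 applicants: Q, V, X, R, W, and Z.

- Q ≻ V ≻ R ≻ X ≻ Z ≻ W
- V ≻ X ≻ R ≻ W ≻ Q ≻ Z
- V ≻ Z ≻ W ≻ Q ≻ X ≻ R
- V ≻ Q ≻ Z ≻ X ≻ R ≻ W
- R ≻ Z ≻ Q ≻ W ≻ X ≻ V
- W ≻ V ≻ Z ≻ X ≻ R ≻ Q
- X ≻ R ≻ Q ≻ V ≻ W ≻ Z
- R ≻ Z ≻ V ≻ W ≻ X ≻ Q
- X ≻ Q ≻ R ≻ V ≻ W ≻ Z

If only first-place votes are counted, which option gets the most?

First-place vote totals:
  Q: 1
  V: 3
  X: 2
  R: 2
  W: 1
  Z: 0
V has the most first-place votes.

V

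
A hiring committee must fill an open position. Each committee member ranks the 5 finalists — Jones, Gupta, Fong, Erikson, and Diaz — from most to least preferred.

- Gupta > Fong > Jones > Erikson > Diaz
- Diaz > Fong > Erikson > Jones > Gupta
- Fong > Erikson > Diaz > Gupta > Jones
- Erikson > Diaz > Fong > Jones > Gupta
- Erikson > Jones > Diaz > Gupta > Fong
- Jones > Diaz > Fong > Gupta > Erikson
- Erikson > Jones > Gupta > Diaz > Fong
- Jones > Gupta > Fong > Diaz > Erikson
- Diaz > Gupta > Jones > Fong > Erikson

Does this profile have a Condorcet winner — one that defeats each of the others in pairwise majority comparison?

No

Head-to-head results (9 voters total):
Jones vs Gupta: Jones wins 6–3.
Jones vs Fong: Jones wins 5–4.
Jones vs Erikson: Erikson wins 5–4.
Jones vs Diaz: Jones wins 5–4.
Gupta vs Fong: Gupta wins 5–4.
Gupta vs Erikson: Erikson wins 5–4.
Gupta vs Diaz: Diaz wins 6–3.
Fong vs Erikson: Fong wins 6–3.
Fong vs Diaz: Diaz wins 6–3.
Erikson vs Diaz: Erikson wins 5–4.
No candidate beats all others: Jones beats Fong beats Erikson beats Jones, a majority cycle.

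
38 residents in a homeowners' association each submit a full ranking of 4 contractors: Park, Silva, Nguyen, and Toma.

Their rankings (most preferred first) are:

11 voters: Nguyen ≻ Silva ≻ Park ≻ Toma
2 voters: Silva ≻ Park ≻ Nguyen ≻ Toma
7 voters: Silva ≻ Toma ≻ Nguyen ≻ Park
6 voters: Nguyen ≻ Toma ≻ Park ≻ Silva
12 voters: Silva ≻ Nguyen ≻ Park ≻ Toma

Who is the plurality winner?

First-place vote totals:
  Park: 0
  Silva: 21
  Nguyen: 17
  Toma: 0
Silva has the most first-place votes.

Silva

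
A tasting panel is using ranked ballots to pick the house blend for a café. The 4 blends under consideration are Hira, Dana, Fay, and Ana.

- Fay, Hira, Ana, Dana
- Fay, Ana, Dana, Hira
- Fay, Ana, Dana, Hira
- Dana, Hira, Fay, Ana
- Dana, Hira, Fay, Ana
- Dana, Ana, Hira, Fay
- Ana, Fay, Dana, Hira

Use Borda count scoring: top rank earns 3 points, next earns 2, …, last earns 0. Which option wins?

Fay

Borda scores:
  Hira: 2 + 0 + 0 + 2 + 2 + 1 + 0 = 7
  Dana: 0 + 1 + 1 + 3 + 3 + 3 + 1 = 12
  Fay: 3 + 3 + 3 + 1 + 1 + 0 + 2 = 13
  Ana: 1 + 2 + 2 + 0 + 0 + 2 + 3 = 10
Fay has the highest total.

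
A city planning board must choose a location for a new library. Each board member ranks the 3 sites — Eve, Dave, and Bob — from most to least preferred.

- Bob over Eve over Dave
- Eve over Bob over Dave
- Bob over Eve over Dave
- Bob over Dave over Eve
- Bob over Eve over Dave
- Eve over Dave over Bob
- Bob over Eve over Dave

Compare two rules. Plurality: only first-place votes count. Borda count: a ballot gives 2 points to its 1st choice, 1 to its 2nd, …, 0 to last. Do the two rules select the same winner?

Yes

Plurality first-place counts: Eve 2, Dave 0, Bob 5 → Bob.
Borda totals: Eve 8, Dave 2, Bob 11 → Bob.
The two rules agree on Bob.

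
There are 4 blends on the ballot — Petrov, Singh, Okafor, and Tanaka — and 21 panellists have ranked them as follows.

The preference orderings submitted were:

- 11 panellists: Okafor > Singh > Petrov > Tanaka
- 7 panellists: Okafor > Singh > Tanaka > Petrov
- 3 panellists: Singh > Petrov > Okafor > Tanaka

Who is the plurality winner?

Okafor

First-place vote totals:
  Petrov: 0
  Singh: 3
  Okafor: 18
  Tanaka: 0
Okafor has the most first-place votes.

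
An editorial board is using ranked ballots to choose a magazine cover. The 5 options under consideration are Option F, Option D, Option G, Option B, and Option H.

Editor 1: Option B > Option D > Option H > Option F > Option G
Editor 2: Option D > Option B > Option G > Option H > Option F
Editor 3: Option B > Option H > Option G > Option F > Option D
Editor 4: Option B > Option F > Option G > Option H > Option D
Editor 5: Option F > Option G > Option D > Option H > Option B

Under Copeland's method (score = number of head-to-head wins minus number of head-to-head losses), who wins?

Pairwise results:
  Option F vs Option D: Option F wins 3–2.
  Option F vs Option G: Option F wins 3–2.
  Option F vs Option B: Option B wins 4–1.
  Option F vs Option H: Option H wins 3–2.
  Option D vs Option G: Option G wins 3–2.
  Option D vs Option B: Option B wins 3–2.
  Option D vs Option H: Option D wins 3–2.
  Option G vs Option B: Option B wins 4–1.
  Option G vs Option H: Option G wins 3–2.
  Option B vs Option H: Option B wins 4–1.
Copeland scores (wins − losses):
  Option F: 2 − 2 = 0
  Option D: 1 − 3 = -2
  Option G: 2 − 2 = 0
  Option B: 4 − 0 = 4
  Option H: 1 − 3 = -2
Option B has the best Copeland score.

Option B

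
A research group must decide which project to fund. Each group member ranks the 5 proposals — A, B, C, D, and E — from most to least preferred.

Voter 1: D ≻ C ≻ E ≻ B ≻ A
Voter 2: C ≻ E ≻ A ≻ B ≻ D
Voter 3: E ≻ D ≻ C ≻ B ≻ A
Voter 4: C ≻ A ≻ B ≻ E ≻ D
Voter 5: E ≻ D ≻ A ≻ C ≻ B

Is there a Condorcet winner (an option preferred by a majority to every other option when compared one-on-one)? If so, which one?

No Condorcet winner

Head-to-head results (5 voters total):
A vs B: A wins 3–2.
A vs C: C wins 4–1.
A vs D: D wins 3–2.
A vs E: E wins 4–1.
B vs C: C wins 5–0.
B vs D: D wins 3–2.
B vs E: E wins 4–1.
C vs D: D wins 3–2.
C vs E: C wins 3–2.
D vs E: E wins 4–1.
No candidate beats all others: C beats E beats D beats C, a majority cycle.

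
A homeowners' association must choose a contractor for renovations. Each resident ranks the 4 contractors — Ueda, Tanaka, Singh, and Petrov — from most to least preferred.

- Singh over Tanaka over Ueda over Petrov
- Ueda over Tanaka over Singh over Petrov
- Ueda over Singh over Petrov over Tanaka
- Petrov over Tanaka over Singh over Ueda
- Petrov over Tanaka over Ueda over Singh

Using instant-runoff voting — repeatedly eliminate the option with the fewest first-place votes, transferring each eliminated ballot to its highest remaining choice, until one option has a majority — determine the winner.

Round 1: Ueda 2, Petrov 2, Singh 1, Tanaka 0. Tanaka has the fewest and is eliminated.
Round 2: Ueda 2, Petrov 2, Singh 1. Singh has the fewest and is eliminated.
Round 3: Ueda 3, Petrov 2. Ueda has a majority.

Ueda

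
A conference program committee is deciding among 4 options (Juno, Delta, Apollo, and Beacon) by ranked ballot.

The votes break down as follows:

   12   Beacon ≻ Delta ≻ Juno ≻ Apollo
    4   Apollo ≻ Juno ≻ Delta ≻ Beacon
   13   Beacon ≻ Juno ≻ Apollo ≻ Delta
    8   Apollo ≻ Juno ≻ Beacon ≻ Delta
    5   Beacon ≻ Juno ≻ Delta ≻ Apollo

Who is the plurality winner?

First-place vote totals:
  Juno: 0
  Delta: 0
  Apollo: 12
  Beacon: 30
Beacon has the most first-place votes.

Beacon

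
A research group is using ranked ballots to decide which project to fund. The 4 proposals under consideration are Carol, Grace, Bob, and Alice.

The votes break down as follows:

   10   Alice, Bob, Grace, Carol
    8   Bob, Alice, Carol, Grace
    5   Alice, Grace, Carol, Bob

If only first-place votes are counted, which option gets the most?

First-place vote totals:
  Carol: 0
  Grace: 0
  Bob: 8
  Alice: 15
Alice has the most first-place votes.

Alice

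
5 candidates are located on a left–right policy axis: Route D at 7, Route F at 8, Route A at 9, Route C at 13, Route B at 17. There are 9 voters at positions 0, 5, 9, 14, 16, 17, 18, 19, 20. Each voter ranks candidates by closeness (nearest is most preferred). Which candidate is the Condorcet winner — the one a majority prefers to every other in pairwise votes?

With single-peaked preferences on a line, the Condorcet winner is the candidate closest to the median voter.
The median voter (position 16) is closest to Route B at 17.
Check: Route B vs Route D — voters closer to Route B: 6 of 9.

Route B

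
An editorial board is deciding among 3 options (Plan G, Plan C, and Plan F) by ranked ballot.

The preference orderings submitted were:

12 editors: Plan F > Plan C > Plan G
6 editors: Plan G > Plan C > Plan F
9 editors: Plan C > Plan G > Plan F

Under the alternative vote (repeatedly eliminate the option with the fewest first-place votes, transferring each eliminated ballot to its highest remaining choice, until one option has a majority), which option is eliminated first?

Plan G

Round 1: Plan F 12, Plan C 9, Plan G 6. Plan G has the fewest and is eliminated.
Round 2: Plan C 15, Plan F 12. Plan C has a majority.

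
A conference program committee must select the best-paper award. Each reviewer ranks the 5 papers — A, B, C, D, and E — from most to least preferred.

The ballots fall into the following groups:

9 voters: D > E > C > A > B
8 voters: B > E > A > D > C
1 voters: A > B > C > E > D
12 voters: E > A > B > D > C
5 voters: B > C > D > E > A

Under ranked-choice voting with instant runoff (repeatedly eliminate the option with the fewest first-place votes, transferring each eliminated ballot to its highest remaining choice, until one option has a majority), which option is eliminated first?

C

Round 1: B 13, E 12, D 9, A 1, C 0. C has the fewest and is eliminated.
Round 2: B 13, E 12, D 9, A 1. A has the fewest and is eliminated.
Round 3: B 14, E 12, D 9. D has the fewest and is eliminated.
Round 4: E 21, B 14. E has a majority.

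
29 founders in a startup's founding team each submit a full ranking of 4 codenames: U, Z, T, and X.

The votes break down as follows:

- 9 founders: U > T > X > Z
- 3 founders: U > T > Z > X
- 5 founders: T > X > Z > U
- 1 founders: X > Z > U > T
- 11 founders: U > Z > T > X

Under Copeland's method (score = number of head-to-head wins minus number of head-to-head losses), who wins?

Pairwise results:
  U vs Z: U wins 23–6.
  U vs T: U wins 24–5.
  U vs X: U wins 23–6.
  Z vs T: T wins 17–12.
  Z vs X: X wins 15–14.
  T vs X: T wins 28–1.
Copeland scores (wins − losses):
  U: 3 − 0 = 3
  Z: 0 − 3 = -3
  T: 2 − 1 = 1
  X: 1 − 2 = -1
U has the best Copeland score.

U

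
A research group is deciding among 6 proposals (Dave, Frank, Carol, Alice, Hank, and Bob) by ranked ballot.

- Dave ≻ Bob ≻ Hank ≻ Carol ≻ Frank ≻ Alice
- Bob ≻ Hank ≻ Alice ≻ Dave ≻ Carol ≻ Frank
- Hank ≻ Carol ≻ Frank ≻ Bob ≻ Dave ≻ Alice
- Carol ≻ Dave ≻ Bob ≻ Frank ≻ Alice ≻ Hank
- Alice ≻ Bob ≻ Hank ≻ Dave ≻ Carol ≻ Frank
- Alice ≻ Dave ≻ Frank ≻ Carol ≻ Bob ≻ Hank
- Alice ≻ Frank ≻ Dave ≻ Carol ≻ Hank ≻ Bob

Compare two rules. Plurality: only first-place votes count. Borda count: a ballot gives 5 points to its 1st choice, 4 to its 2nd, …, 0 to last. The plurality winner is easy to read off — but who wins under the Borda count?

Dave

Plurality first-place counts: Dave 1, Frank 0, Carol 1, Alice 3, Hank 1, Bob 1 → Alice.
Borda totals: Dave 21, Frank 13, Carol 17, Alice 19, Hank 16, Bob 19 → Dave.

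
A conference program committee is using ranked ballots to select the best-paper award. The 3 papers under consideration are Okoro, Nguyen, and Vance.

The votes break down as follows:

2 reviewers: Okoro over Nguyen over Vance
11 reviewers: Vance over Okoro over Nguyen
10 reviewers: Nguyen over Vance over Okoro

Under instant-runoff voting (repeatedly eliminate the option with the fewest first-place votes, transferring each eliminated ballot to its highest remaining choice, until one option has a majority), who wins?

Round 1: Vance 11, Nguyen 10, Okoro 2. Okoro has the fewest and is eliminated.
Round 2: Nguyen 12, Vance 11. Nguyen has a majority.

Nguyen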